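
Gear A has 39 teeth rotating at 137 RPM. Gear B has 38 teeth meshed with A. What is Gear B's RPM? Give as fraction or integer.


Gear ratio: teeth_A * RPM_A = teeth_B * RPM_B
39 * 137 = 38 * RPM_B
5343 = 38 * RPM_B
RPM_B = 5343 / 38
RPM_B = 5343/38

5343/38


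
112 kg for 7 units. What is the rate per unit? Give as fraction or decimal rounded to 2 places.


Total kg = 112
Number of units = 7
Unit rate = 112 / 7
= 16 kg per unit

16


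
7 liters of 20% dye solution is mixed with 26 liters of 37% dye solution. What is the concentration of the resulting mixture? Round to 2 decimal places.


Solute in mixture 1 = 20% of 7 L = 7*20/100 = 7/5 L
Solute in mixture 2 = 37% of 26 L = 26*37/100 = 481/50 L
Total solute = 7/5 + 481/50 = 551/50 L
Total volume = 7 + 26 = 33 L
Final concentration = 551/50/33 * 100 = 33.39%

33.39


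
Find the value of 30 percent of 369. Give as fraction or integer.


Compute 30% of 369
Convert percentage: 30% = 30/100
Multiply: 369 * 30/100
= 11070/100
= 1107/10

1107/10


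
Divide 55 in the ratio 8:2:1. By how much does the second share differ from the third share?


Total parts = 8 + 2 + 1 = 11
Value per part = 55 / 11 = 5
Shares: 8*5=40, 2*5=10, 1*5=5
Second share = 10, third share = 5
Difference = |10 - 5| = 5

5


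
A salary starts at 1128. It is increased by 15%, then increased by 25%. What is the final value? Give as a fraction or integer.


Start: 1128
Step 1: increase by 15% => multiply by 115/100
  1128 * 115/100 = 6486/5
Step 2: increase by 25% => multiply by 125/100
  6486/5 * 125/100 = 3243/2
Final value = 3243/2

3243/2


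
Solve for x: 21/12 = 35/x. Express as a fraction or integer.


Setting up: 21/12 = 35/x
Cross multiply: 21 * x = 12 * 35
21x = 420
x = 420/21
x = 20

20


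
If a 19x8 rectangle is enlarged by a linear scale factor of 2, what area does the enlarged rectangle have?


Original dimensions: 19 x 8
Enlargement factor = 2
New width = 19 * 2 = 38
New height = 8 * 2 = 16
New area = 38 * 16 = 608

608


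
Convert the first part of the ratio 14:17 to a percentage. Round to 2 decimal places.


Total parts = 14 + 17 = 31
First part fraction = 14/31
Percentage = (14/31) * 100
= 0.451613 * 100
= 45.16%

45.16


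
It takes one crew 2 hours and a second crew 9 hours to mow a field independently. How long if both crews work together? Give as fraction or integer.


Rate of A = 1/2 job per hour
Rate of B = 1/9 job per hour
Combined rate = 1/2 + 1/9
Find common denominator: (9 + 2)/(2*9) = 11/18
Combined rate = 11/18 job per hour
Time together = 1 / (11/18) = 18/11 hours

18/11


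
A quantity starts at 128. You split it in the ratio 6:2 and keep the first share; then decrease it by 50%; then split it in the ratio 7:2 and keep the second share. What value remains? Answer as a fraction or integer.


Start with 128.
Step 1: Split 6:2, first share = 128 * 6/8 = 96
Step 2: Decrease by 50%: 96 * 50/100 = 48
Step 3: Split 7:2, second share = 48 * 2/9 = 32/3
Final result = 32/3

32/3


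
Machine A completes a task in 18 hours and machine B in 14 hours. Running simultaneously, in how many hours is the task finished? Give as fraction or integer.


Rate of A = 1/18 job per hour
Rate of B = 1/14 job per hour
Combined rate = 1/18 + 1/14
Find common denominator: (14 + 18)/(18*14) = 32/252
Combined rate = 8/63 job per hour
Time together = 1 / (8/63) = 63/8 hours

63/8


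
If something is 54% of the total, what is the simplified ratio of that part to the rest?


Part = 54%, Remainder = 46%
Ratio = 54:46
GCD(54, 46) = 2
Simplify: 27:23 = 27:23

27:23


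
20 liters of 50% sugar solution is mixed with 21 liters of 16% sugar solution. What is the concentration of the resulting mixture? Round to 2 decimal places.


Solute in mixture 1 = 50% of 20 L = 20*50/100 = 10 L
Solute in mixture 2 = 16% of 21 L = 21*16/100 = 84/25 L
Total solute = 10 + 84/25 = 334/25 L
Total volume = 20 + 21 = 41 L
Final concentration = 334/25/41 * 100 = 32.59%

32.59


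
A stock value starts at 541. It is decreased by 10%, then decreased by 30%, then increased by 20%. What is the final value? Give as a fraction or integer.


Start: 541
Step 1: decrease by 10% => multiply by 90/100
  541 * 90/100 = 4869/10
Step 2: decrease by 30% => multiply by 70/100
  4869/10 * 70/100 = 34083/100
Step 3: increase by 20% => multiply by 120/100
  34083/100 * 120/100 = 102249/250
Final value = 102249/250

102249/250


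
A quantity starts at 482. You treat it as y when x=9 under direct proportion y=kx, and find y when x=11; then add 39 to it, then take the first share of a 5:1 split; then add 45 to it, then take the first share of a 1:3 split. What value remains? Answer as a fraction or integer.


Start with 482.
Step 1: Direct prop: k = (482)/9; new y = k*11 = 482*11/9 = 5302/9
Step 2: Add 39: 5302/9+39=5653/9; split 5:1 first = 5653/9*5/6 = 28265/54
Step 3: Add 45: 28265/54+45=30695/54; split 1:3 first = 30695/54*1/4 = 30695/216
Final result = 30695/216

30695/216


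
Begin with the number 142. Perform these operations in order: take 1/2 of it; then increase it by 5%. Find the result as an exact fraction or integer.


Start with 142.
Step 1: Take 1/2: 142 * 1/2 = 71
Step 2: Increase by 5%: 71 * 105/100 = 1491/20
Final result = 1491/20

1491/20


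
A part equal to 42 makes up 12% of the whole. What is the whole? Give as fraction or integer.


Given: 42 is 12% of the whole
Set up: 42 = 12/100 * whole
whole = 42 * 100 / 12
whole = 4200 / 12
whole = 350

350


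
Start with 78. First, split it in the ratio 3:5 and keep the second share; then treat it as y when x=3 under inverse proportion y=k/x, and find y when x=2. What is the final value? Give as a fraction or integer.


Start with 78.
Step 1: Split 3:5, second share = 78 * 5/8 = 195/4
Step 2: Inverse prop: k = (195/4)*3; new y = k/2 = 195/4*3/2 = 585/8
Final result = 585/8

585/8


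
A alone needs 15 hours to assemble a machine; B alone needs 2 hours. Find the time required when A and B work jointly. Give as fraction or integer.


Rate of A = 1/15 job per hour
Rate of B = 1/2 job per hour
Combined rate = 1/15 + 1/2
Find common denominator: (2 + 15)/(15*2) = 17/30
Combined rate = 17/30 job per hour
Time together = 1 / (17/30) = 30/17 hours

30/17


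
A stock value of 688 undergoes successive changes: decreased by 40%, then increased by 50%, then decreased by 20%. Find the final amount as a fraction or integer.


Start: 688
Step 1: decrease by 40% => multiply by 60/100
  688 * 60/100 = 2064/5
Step 2: increase by 50% => multiply by 150/100
  2064/5 * 150/100 = 3096/5
Step 3: decrease by 20% => multiply by 80/100
  3096/5 * 80/100 = 12384/25
Final value = 12384/25

12384/25


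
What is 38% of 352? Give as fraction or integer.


Compute 38% of 352
Convert percentage: 38% = 38/100
Multiply: 352 * 38/100
= 13376/100
= 3344/25

3344/25


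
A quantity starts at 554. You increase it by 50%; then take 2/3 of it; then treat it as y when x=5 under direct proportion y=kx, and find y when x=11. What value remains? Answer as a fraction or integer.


Start with 554.
Step 1: Increase by 50%: 554 * 150/100 = 831
Step 2: Take 2/3: 831 * 2/3 = 554
Step 3: Direct prop: k = (554)/5; new y = k*11 = 554*11/5 = 6094/5
Final result = 6094/5

6094/5


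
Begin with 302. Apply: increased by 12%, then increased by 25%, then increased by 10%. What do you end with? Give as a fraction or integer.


Start: 302
Step 1: increase by 12% => multiply by 112/100
  302 * 112/100 = 8456/25
Step 2: increase by 25% => multiply by 125/100
  8456/25 * 125/100 = 2114/5
Step 3: increase by 10% => multiply by 110/100
  2114/5 * 110/100 = 11627/25
Final value = 11627/25

11627/25


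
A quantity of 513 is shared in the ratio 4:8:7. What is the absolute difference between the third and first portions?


Total parts = 4 + 8 + 7 = 19
Value per part = 513 / 19 = 27
Shares: 4*27=108, 8*27=216, 7*27=189
Third share = 189, first share = 108
Difference = |189 - 108| = 81

81


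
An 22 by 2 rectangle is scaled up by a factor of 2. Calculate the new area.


Original dimensions: 22 x 2
Enlargement factor = 2
New width = 22 * 2 = 44
New height = 2 * 2 = 4
New area = 44 * 4 = 176

176


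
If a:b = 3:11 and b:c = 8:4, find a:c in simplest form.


Given a:b = 3:11 and b:c = 8:4
Make b consistent. Multiply first ratio by 8: a:b = 24:88
Multiply second ratio by 11: b:c = 88:44
Now b = 88 in both, so a:b:c = 24:88:44
Therefore a:c = 24:44
Simplify by GCD: a:c = 6:11

6:11


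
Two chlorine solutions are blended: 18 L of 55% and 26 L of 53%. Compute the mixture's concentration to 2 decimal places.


Solute in mixture 1 = 55% of 18 L = 18*55/100 = 99/10 L
Solute in mixture 2 = 53% of 26 L = 26*53/100 = 689/50 L
Total solute = 99/10 + 689/50 = 592/25 L
Total volume = 18 + 26 = 44 L
Final concentration = 592/25/44 * 100 = 53.82%

53.82


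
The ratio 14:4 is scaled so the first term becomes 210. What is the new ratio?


Original ratio: 14:4
First term target: 210
Scale factor = 210 / 14 = 15
Multiply second term: 4 * 15 = 60
Equivalent ratio = 210:60

210:60


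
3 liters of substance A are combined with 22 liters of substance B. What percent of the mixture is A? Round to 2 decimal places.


Volume of A = 3 L
Volume of B = 22 L
Total volume = 3 + 22 = 25 L
Percentage of A = (3/25) * 100
= 12.00%

12.00


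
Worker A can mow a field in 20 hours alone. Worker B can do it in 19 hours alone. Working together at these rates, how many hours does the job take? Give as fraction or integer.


Rate of A = 1/20 job per hour
Rate of B = 1/19 job per hour
Combined rate = 1/20 + 1/19
Find common denominator: (19 + 20)/(20*19) = 39/380
Combined rate = 39/380 job per hour
Time together = 1 / (39/380) = 380/39 hours

380/39


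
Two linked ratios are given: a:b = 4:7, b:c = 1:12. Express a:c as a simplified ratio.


Given a:b = 4:7 and b:c = 1:12
Make b consistent. Multiply first ratio by 1: a:b = 4:7
Multiply second ratio by 7: b:c = 7:84
Now b = 7 in both, so a:b:c = 4:7:84
Therefore a:c = 4:84
Simplify by GCD: a:c = 1:21

1:21


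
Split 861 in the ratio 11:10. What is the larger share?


Total parts = 11 + 10 = 21
Value per part = 861 / 21 = 41
First share = 11 * 41 = 451
Second share = 10 * 41 = 410
Larger share = 451

451


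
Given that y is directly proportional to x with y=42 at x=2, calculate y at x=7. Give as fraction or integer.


Direct proportion: y = kx
Find k: k = 42/2 = 21
Compute y at x=7: y = 21 * 7
y = 147

147


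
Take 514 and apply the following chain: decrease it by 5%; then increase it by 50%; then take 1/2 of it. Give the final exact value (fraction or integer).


Start with 514.
Step 1: Decrease by 5%: 514 * 95/100 = 4883/10
Step 2: Increase by 50%: 4883/10 * 150/100 = 14649/20
Step 3: Take 1/2: 14649/20 * 1/2 = 14649/40
Final result = 14649/40

14649/40


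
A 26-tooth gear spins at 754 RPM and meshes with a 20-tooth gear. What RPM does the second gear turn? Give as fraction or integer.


Gear ratio: teeth_A * RPM_A = teeth_B * RPM_B
26 * 754 = 20 * RPM_B
19604 = 20 * RPM_B
RPM_B = 19604 / 20
RPM_B = 4901/5

4901/5


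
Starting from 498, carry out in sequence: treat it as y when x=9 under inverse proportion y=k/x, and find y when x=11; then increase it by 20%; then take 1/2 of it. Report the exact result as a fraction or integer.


Start with 498.
Step 1: Inverse prop: k = (498)*9; new y = k/11 = 498*9/11 = 4482/11
Step 2: Increase by 20%: 4482/11 * 120/100 = 26892/55
Step 3: Take 1/2: 26892/55 * 1/2 = 13446/55
Final result = 13446/55

13446/55


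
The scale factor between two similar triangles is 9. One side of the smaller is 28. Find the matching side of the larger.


Similar triangles have proportional sides
Scale factor = 9
Smaller side = 28
Corresponding larger side = 28 * 9
= 252

252


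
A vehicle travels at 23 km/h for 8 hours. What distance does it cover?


Using distance = speed * time
Speed = 23 km/h
Time = 8 hours
Distance = 23 * 8
= 184 km

184


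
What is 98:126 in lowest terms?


Find GCD(98, 126)
GCD = 14
Divide both by 14: 98/14 = 7, 126/14 = 9
Simplified ratio = 7:9

7:9


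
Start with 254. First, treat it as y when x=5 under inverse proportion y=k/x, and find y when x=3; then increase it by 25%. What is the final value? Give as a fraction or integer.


Start with 254.
Step 1: Inverse prop: k = (254)*5; new y = k/3 = 254*5/3 = 1270/3
Step 2: Increase by 25%: 1270/3 * 125/100 = 3175/6
Final result = 3175/6

3175/6


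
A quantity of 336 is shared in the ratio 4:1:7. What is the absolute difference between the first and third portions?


Total parts = 4 + 1 + 7 = 12
Value per part = 336 / 12 = 28
Shares: 4*28=112, 1*28=28, 7*28=196
First share = 112, third share = 196
Difference = |112 - 196| = 84

84


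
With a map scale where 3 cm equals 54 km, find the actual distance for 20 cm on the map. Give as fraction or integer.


Map scale: 3 cm = 54 km
Measured distance on map = 20 cm
Set up proportion: 20 * 54 / 3
= 1080 / 3
= 360 km

360


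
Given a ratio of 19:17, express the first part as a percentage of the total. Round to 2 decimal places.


Total parts = 19 + 17 = 36
First part fraction = 19/36
Percentage = (19/36) * 100
= 0.527778 * 100
= 52.78%

52.78


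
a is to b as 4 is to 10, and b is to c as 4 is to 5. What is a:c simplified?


Given a:b = 4:10 and b:c = 4:5
Make b consistent. Multiply first ratio by 4: a:b = 16:40
Multiply second ratio by 10: b:c = 40:50
Now b = 40 in both, so a:b:c = 16:40:50
Therefore a:c = 16:50
Simplify by GCD: a:c = 8:25

8:25


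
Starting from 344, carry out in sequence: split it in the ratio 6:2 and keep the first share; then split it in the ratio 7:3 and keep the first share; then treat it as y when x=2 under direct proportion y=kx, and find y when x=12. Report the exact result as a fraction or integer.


Start with 344.
Step 1: Split 6:2, first share = 344 * 6/8 = 258
Step 2: Split 7:3, first share = 258 * 7/10 = 903/5
Step 3: Direct prop: k = (903/5)/2; new y = k*12 = 903/5*12/2 = 5418/5
Final result = 5418/5

5418/5


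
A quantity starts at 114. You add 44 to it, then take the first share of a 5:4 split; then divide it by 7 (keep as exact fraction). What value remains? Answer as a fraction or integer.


Start with 114.
Step 1: Add 44: 114+44=158; split 5:4 first = 158*5/9 = 790/9
Step 2: Divide by 7: 790/9 / 7 = 790/63
Final result = 790/63

790/63


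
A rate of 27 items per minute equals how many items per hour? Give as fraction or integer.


Converting from per minute to per hour
Rate = 27 items per minute
Multiply by 60: 27 * 60
= 1620 items per hour

1620


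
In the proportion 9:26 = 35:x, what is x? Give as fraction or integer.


Setting up: 9/26 = 35/x
Cross multiply: 9 * x = 26 * 35
9x = 910
x = 910/9
x = 910/9

910/9


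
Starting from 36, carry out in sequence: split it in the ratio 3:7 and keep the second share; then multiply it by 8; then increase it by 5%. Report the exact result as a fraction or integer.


Start with 36.
Step 1: Split 3:7, second share = 36 * 7/10 = 126/5
Step 2: Multiply by 8: 126/5 * 8 = 1008/5
Step 3: Increase by 5%: 1008/5 * 105/100 = 5292/25
Final result = 5292/25

5292/25


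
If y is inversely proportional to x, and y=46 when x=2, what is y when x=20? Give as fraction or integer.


Inverse proportion: y = k/x
Find k: k = 2 * 46 = 92
Compute y at x=20: y = 92/20
y = 23/5

23/5


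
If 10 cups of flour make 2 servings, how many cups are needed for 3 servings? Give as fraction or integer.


Original: 10 cups for 2 servings
Target servings = 3
Scaling factor = 3/2
New amount = 10 * 3/2
= 30/2
= 15 cups

15


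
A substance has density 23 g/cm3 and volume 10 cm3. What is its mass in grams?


Using mass = density * volume
Density = 23 g/cm3
Volume = 10 cm3
Mass = 23 * 10
= 230 g

230


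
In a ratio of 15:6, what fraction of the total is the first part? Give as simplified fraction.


Total parts = 15 + 6 = 21
First part fraction = 15/21
Simplify: 15/21 = 5/7

5/7


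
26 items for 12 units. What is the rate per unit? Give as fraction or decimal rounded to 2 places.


Total items = 26
Number of units = 12
Unit rate = 26 / 12
= 2.17 items per unit

2.17


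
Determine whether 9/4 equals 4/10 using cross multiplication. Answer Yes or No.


Cross multiply to check 9/4 = 4/10
Left cross product: 9 * 10 = 90
Right cross product: 4 * 4 = 16
90 != 16
Not equal, so proportions differ => No

No


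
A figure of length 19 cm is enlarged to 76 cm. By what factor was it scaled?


Original length = 19 cm
Scaled length = 76 cm
Scale factor = 76 / 19
= 4

4


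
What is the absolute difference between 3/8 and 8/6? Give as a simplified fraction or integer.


Simplify: 3/8 = 3/8 and 8/6 = 4/3
Find common denominator: LCD = 24
Convert: 9/24 and 32/24
Difference = |9 - 32|/24 = 23/24
Simplified = 23/24

23/24


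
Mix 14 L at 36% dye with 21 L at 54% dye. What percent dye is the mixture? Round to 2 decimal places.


Solute in mixture 1 = 36% of 14 L = 14*36/100 = 126/25 L
Solute in mixture 2 = 54% of 21 L = 21*54/100 = 567/50 L
Total solute = 126/25 + 567/50 = 819/50 L
Total volume = 14 + 21 = 35 L
Final concentration = 819/50/35 * 100 = 46.80%

46.80


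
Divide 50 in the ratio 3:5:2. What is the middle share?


Ratio = 3:5:2
Total parts = 3 + 5 + 2 = 10
Value per part = 50 / 10 = 5
First share = 3 * 5 = 15
Middle share = 5 * 5 = 25
Third share = 2 * 5 = 10

25


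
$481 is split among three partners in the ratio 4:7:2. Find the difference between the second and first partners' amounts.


Total parts = 4 + 7 + 2 = 13
Value per part = 481 / 13 = 37
Shares: 4*37=148, 7*37=259, 2*37=74
Second share = 259, first share = 148
Difference = |259 - 148| = 111

111


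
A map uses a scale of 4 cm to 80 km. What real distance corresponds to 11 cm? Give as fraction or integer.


Map scale: 4 cm = 80 km
Measured distance on map = 11 cm
Set up proportion: 11 * 80 / 4
= 880 / 4
= 220 km

220


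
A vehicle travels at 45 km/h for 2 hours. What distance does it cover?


Using distance = speed * time
Speed = 45 km/h
Time = 2 hours
Distance = 45 * 2
= 90 km

90


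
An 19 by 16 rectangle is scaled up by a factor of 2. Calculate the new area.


Original dimensions: 19 x 16
Enlargement factor = 2
New width = 19 * 2 = 38
New height = 16 * 2 = 32
New area = 38 * 32 = 1216

1216


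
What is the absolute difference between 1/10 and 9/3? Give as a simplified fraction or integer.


Simplify: 1/10 = 1/10 and 9/3 = 3
Find common denominator: LCD = 10
Convert: 1/10 and 30/10
Difference = |1 - 30|/10 = 29/10
Simplified = 29/10

29/10


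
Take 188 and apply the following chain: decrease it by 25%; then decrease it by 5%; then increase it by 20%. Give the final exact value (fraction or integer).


Start with 188.
Step 1: Decrease by 25%: 188 * 75/100 = 141
Step 2: Decrease by 5%: 141 * 95/100 = 2679/20
Step 3: Increase by 20%: 2679/20 * 120/100 = 8037/50
Final result = 8037/50

8037/50


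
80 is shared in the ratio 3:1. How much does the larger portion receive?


Total parts = 3 + 1 = 4
Value per part = 80 / 4 = 20
First share = 3 * 20 = 60
Second share = 1 * 20 = 20
Larger share = 60

60


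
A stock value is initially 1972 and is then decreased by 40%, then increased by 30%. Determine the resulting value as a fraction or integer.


Start: 1972
Step 1: decrease by 40% => multiply by 60/100
  1972 * 60/100 = 5916/5
Step 2: increase by 30% => multiply by 130/100
  5916/5 * 130/100 = 38454/25
Final value = 38454/25

38454/25


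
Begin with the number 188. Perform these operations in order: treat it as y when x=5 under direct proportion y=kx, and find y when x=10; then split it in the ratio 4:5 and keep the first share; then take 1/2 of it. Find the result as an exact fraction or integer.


Start with 188.
Step 1: Direct prop: k = (188)/5; new y = k*10 = 188*10/5 = 376
Step 2: Split 4:5, first share = 376 * 4/9 = 1504/9
Step 3: Take 1/2: 1504/9 * 1/2 = 752/9
Final result = 752/9

752/9


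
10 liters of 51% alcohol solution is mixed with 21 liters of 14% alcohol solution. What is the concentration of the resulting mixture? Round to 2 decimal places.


Solute in mixture 1 = 51% of 10 L = 10*51/100 = 51/10 L
Solute in mixture 2 = 14% of 21 L = 21*14/100 = 147/50 L
Total solute = 51/10 + 147/50 = 201/25 L
Total volume = 10 + 21 = 31 L
Final concentration = 201/25/31 * 100 = 25.94%

25.94


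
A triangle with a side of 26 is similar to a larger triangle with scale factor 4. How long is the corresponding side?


Similar triangles have proportional sides
Scale factor = 4
Smaller side = 26
Corresponding larger side = 26 * 4
= 104

104


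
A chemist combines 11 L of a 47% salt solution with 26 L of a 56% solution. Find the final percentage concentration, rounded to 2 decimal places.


Solute in mixture 1 = 47% of 11 L = 11*47/100 = 517/100 L
Solute in mixture 2 = 56% of 26 L = 26*56/100 = 364/25 L
Total solute = 517/100 + 364/25 = 1973/100 L
Total volume = 11 + 26 = 37 L
Final concentration = 1973/100/37 * 100 = 53.32%

53.32


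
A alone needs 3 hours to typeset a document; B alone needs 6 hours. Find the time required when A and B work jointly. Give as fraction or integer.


Rate of A = 1/3 job per hour
Rate of B = 1/6 job per hour
Combined rate = 1/3 + 1/6
Find common denominator: (6 + 3)/(3*6) = 9/18
Combined rate = 1/2 job per hour
Time together = 1 / (1/2) = 2 hours

2


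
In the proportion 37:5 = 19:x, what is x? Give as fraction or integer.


Setting up: 37/5 = 19/x
Cross multiply: 37 * x = 5 * 19
37x = 95
x = 95/37
x = 95/37

95/37


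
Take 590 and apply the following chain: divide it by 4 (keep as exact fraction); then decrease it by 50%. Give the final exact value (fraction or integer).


Start with 590.
Step 1: Divide by 4: 590 / 4 = 295/2
Step 2: Decrease by 50%: 295/2 * 50/100 = 295/4
Final result = 295/4

295/4


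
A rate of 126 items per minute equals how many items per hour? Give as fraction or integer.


Converting from per minute to per hour
Rate = 126 items per minute
Multiply by 60: 126 * 60
= 7560 items per hour

7560


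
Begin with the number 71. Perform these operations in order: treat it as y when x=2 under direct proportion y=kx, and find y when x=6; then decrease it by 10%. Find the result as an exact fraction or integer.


Start with 71.
Step 1: Direct prop: k = (71)/2; new y = k*6 = 71*6/2 = 213
Step 2: Decrease by 10%: 213 * 90/100 = 1917/10
Final result = 1917/10

1917/10


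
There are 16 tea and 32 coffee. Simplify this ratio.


Find GCD(16, 32)
GCD = 16
Divide both by 16: 16/16 = 1, 32/16 = 2
Simplified ratio = 1:2

1:2


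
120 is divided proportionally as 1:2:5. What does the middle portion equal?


Ratio = 1:2:5
Total parts = 1 + 2 + 5 = 8
Value per part = 120 / 8 = 15
First share = 1 * 15 = 15
Middle share = 2 * 15 = 30
Third share = 5 * 15 = 75

30


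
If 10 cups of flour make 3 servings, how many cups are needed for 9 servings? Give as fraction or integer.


Original: 10 cups for 3 servings
Target servings = 9
Scaling factor = 9/3
New amount = 10 * 9/3
= 90/3
= 30 cups

30


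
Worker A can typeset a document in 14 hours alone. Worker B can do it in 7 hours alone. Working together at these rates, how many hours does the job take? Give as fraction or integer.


Rate of A = 1/14 job per hour
Rate of B = 1/7 job per hour
Combined rate = 1/14 + 1/7
Find common denominator: (7 + 14)/(14*7) = 21/98
Combined rate = 3/14 job per hour
Time together = 1 / (3/14) = 14/3 hours

14/3


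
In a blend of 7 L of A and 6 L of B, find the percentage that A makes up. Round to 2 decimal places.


Volume of A = 7 L
Volume of B = 6 L
Total volume = 7 + 6 = 13 L
Percentage of A = (7/13) * 100
= 53.85%

53.85


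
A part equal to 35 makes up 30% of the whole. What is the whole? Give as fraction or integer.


Given: 35 is 30% of the whole
Set up: 35 = 30/100 * whole
whole = 35 * 100 / 30
whole = 3500 / 30
whole = 350/3

350/3


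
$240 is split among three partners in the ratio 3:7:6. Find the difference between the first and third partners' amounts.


Total parts = 3 + 7 + 6 = 16
Value per part = 240 / 16 = 15
Shares: 3*15=45, 7*15=105, 6*15=90
First share = 45, third share = 90
Difference = |45 - 90| = 45

45


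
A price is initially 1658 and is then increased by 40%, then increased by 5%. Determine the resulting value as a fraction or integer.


Start: 1658
Step 1: increase by 40% => multiply by 140/100
  1658 * 140/100 = 11606/5
Step 2: increase by 5% => multiply by 105/100
  11606/5 * 105/100 = 121863/50
Final value = 121863/50

121863/50


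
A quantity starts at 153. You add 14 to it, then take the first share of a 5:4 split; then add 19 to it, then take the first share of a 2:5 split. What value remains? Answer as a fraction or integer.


Start with 153.
Step 1: Add 14: 153+14=167; split 5:4 first = 167*5/9 = 835/9
Step 2: Add 19: 835/9+19=1006/9; split 2:5 first = 1006/9*2/7 = 2012/63
Final result = 2012/63

2012/63


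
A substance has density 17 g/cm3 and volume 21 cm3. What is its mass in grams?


Using mass = density * volume
Density = 17 g/cm3
Volume = 21 cm3
Mass = 17 * 21
= 357 g

357


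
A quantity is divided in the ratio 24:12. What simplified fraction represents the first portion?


Total parts = 24 + 12 = 36
First part fraction = 24/36
Simplify: 24/36 = 2/3

2/3


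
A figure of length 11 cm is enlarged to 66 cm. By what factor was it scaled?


Original length = 11 cm
Scaled length = 66 cm
Scale factor = 66 / 11
= 6

6


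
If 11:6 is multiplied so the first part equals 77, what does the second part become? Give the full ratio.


Original ratio: 11:6
First term target: 77
Scale factor = 77 / 11 = 7
Multiply second term: 6 * 7 = 42
Equivalent ratio = 77:42

77:42


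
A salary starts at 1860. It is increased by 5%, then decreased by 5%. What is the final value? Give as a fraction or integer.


Start: 1860
Step 1: increase by 5% => multiply by 105/100
  1860 * 105/100 = 1953
Step 2: decrease by 5% => multiply by 95/100
  1953 * 95/100 = 37107/20
Final value = 37107/20

37107/20


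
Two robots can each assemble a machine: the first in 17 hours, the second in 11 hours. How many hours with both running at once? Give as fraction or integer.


Rate of A = 1/17 job per hour
Rate of B = 1/11 job per hour
Combined rate = 1/17 + 1/11
Find common denominator: (11 + 17)/(17*11) = 28/187
Combined rate = 28/187 job per hour
Time together = 1 / (28/187) = 187/28 hours

187/28


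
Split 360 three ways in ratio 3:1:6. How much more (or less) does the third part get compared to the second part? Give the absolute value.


Total parts = 3 + 1 + 6 = 10
Value per part = 360 / 10 = 36
Shares: 3*36=108, 1*36=36, 6*36=216
Third share = 216, second share = 36
Difference = |216 - 36| = 180

180


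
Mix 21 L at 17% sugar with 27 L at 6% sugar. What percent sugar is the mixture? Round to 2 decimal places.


Solute in mixture 1 = 17% of 21 L = 21*17/100 = 357/100 L
Solute in mixture 2 = 6% of 27 L = 27*6/100 = 81/50 L
Total solute = 357/100 + 81/50 = 519/100 L
Total volume = 21 + 27 = 48 L
Final concentration = 519/100/48 * 100 = 10.81%

10.81


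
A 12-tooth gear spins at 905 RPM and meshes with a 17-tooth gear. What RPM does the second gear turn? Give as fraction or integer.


Gear ratio: teeth_A * RPM_A = teeth_B * RPM_B
12 * 905 = 17 * RPM_B
10860 = 17 * RPM_B
RPM_B = 10860 / 17
RPM_B = 10860/17

10860/17


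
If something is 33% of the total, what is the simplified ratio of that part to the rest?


Part = 33%, Remainder = 67%
Ratio = 33:67
GCD(33, 67) = 1
Simplify: 33:67 = 33:67

33:67


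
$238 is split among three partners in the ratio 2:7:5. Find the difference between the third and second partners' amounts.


Total parts = 2 + 7 + 5 = 14
Value per part = 238 / 14 = 17
Shares: 2*17=34, 7*17=119, 5*17=85
Third share = 85, second share = 119
Difference = |85 - 119| = 34

34


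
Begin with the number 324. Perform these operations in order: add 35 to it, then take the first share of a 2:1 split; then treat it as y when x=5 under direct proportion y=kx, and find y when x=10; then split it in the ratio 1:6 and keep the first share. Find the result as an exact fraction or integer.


Start with 324.
Step 1: Add 35: 324+35=359; split 2:1 first = 359*2/3 = 718/3
Step 2: Direct prop: k = (718/3)/5; new y = k*10 = 718/3*10/5 = 1436/3
Step 3: Split 1:6, first share = 1436/3 * 1/7 = 1436/21
Final result = 1436/21

1436/21


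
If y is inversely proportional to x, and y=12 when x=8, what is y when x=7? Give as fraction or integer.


Inverse proportion: y = k/x
Find k: k = 8 * 12 = 96
Compute y at x=7: y = 96/7
y = 96/7

96/7


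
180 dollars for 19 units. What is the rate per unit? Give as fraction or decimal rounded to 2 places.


Total dollars = 180
Number of units = 19
Unit rate = 180 / 19
= 9.47 dollars per unit

9.47


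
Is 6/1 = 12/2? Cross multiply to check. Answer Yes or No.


Cross multiply to check 6/1 = 12/2
Left cross product: 6 * 2 = 12
Right cross product: 1 * 12 = 12
12 = 12
Equal, so proportions match => Yes

Yes


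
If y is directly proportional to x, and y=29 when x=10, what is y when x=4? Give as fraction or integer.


Direct proportion: y = kx
Find k: k = 29/10 = 29/10
Compute y at x=4: y = 29/10 * 4
y = 58/5

58/5


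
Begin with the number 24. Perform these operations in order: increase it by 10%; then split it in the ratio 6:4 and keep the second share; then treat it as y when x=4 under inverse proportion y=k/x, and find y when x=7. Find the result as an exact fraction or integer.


Start with 24.
Step 1: Increase by 10%: 24 * 110/100 = 132/5
Step 2: Split 6:4, second share = 132/5 * 4/10 = 264/25
Step 3: Inverse prop: k = (264/25)*4; new y = k/7 = 264/25*4/7 = 1056/175
Final result = 1056/175

1056/175


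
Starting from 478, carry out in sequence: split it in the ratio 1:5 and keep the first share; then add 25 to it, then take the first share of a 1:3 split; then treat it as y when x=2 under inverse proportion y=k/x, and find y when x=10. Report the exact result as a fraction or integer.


Start with 478.
Step 1: Split 1:5, first share = 478 * 1/6 = 239/3
Step 2: Add 25: 239/3+25=314/3; split 1:3 first = 314/3*1/4 = 157/6
Step 3: Inverse prop: k = (157/6)*2; new y = k/10 = 157/6*2/10 = 157/30
Final result = 157/30

157/30


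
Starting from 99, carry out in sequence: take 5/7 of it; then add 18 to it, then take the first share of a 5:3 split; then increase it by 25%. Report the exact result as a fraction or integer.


Start with 99.
Step 1: Take 5/7: 99 * 5/7 = 495/7
Step 2: Add 18: 495/7+18=621/7; split 5:3 first = 621/7*5/8 = 3105/56
Step 3: Increase by 25%: 3105/56 * 125/100 = 15525/224
Final result = 15525/224

15525/224


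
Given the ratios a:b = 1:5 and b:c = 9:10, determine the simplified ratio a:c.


Given a:b = 1:5 and b:c = 9:10
Make b consistent. Multiply first ratio by 9: a:b = 9:45
Multiply second ratio by 5: b:c = 45:50
Now b = 45 in both, so a:b:c = 9:45:50
Therefore a:c = 9:50
Simplify by GCD: a:c = 9:50

9:50


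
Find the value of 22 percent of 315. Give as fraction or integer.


Compute 22% of 315
Convert percentage: 22% = 22/100
Multiply: 315 * 22/100
= 6930/100
= 693/10

693/10


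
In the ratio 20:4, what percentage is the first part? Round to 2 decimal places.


Total parts = 20 + 4 = 24
First part fraction = 20/24
Percentage = (20/24) * 100
= 0.833333 * 100
= 83.33%

83.33


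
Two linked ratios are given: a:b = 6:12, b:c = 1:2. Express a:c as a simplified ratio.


Given a:b = 6:12 and b:c = 1:2
Make b consistent. Multiply first ratio by 1: a:b = 6:12
Multiply second ratio by 12: b:c = 12:24
Now b = 12 in both, so a:b:c = 6:12:24
Therefore a:c = 6:24
Simplify by GCD: a:c = 1:4

1:4


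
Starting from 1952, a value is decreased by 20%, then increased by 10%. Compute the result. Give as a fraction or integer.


Start: 1952
Step 1: decrease by 20% => multiply by 80/100
  1952 * 80/100 = 7808/5
Step 2: increase by 10% => multiply by 110/100
  7808/5 * 110/100 = 42944/25
Final value = 42944/25

42944/25


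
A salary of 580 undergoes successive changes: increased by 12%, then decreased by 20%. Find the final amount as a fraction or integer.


Start: 580
Step 1: increase by 12% => multiply by 112/100
  580 * 112/100 = 3248/5
Step 2: decrease by 20% => multiply by 80/100
  3248/5 * 80/100 = 12992/25
Final value = 12992/25

12992/25


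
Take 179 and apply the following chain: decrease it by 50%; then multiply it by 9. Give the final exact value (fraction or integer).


Start with 179.
Step 1: Decrease by 50%: 179 * 50/100 = 179/2
Step 2: Multiply by 9: 179/2 * 9 = 1611/2
Final result = 1611/2

1611/2


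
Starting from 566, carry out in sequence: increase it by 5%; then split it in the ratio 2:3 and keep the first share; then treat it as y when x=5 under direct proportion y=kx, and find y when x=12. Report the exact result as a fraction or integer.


Start with 566.
Step 1: Increase by 5%: 566 * 105/100 = 5943/10
Step 2: Split 2:3, first share = 5943/10 * 2/5 = 5943/25
Step 3: Direct prop: k = (5943/25)/5; new y = k*12 = 5943/25*12/5 = 71316/125
Final result = 71316/125

71316/125


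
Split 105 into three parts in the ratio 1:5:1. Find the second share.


Ratio = 1:5:1
Total parts = 1 + 5 + 1 = 7
Value per part = 105 / 7 = 15
First share = 1 * 15 = 15
Middle share = 5 * 15 = 75
Third share = 1 * 15 = 15

75


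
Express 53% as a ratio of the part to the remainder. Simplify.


Part = 53%, Remainder = 47%
Ratio = 53:47
GCD(53, 47) = 1
Simplify: 53:47 = 53:47

53:47


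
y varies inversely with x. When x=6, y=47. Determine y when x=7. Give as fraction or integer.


Inverse proportion: y = k/x
Find k: k = 6 * 47 = 282
Compute y at x=7: y = 282/7
y = 282/7

282/7


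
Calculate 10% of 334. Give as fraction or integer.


Compute 10% of 334
Convert percentage: 10% = 10/100
Multiply: 334 * 10/100
= 3340/100
= 167/5

167/5


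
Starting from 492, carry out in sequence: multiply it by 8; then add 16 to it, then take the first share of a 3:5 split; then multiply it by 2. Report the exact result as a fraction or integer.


Start with 492.
Step 1: Multiply by 8: 492 * 8 = 3936
Step 2: Add 16: 3936+16=3952; split 3:5 first = 3952*3/8 = 1482
Step 3: Multiply by 2: 1482 * 2 = 2964
Final result = 2964

2964


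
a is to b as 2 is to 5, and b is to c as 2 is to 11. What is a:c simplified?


Given a:b = 2:5 and b:c = 2:11
Make b consistent. Multiply first ratio by 2: a:b = 4:10
Multiply second ratio by 5: b:c = 10:55
Now b = 10 in both, so a:b:c = 4:10:55
Therefore a:c = 4:55
Simplify by GCD: a:c = 4:55

4:55


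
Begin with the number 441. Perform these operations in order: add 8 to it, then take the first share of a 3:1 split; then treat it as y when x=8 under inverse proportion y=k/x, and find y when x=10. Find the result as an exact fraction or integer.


Start with 441.
Step 1: Add 8: 441+8=449; split 3:1 first = 449*3/4 = 1347/4
Step 2: Inverse prop: k = (1347/4)*8; new y = k/10 = 1347/4*8/10 = 1347/5
Final result = 1347/5

1347/5


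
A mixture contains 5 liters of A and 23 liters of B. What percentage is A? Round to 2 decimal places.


Volume of A = 5 L
Volume of B = 23 L
Total volume = 5 + 23 = 28 L
Percentage of A = (5/28) * 100
= 17.86%

17.86


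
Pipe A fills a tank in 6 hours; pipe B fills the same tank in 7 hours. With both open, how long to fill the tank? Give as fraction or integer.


Rate of A = 1/6 job per hour
Rate of B = 1/7 job per hour
Combined rate = 1/6 + 1/7
Find common denominator: (7 + 6)/(6*7) = 13/42
Combined rate = 13/42 job per hour
Time together = 1 / (13/42) = 42/13 hours

42/13


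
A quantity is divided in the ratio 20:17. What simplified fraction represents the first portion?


Total parts = 20 + 17 = 37
First part fraction = 20/37
Simplify: 20/37 = 20/37

20/37


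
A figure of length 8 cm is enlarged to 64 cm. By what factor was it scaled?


Original length = 8 cm
Scaled length = 64 cm
Scale factor = 64 / 8
= 8

8


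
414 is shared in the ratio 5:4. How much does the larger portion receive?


Total parts = 5 + 4 = 9
Value per part = 414 / 9 = 46
First share = 5 * 46 = 230
Second share = 4 * 46 = 184
Larger share = 230

230


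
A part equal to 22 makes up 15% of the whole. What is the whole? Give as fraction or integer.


Given: 22 is 15% of the whole
Set up: 22 = 15/100 * whole
whole = 22 * 100 / 15
whole = 2200 / 15
whole = 440/3

440/3


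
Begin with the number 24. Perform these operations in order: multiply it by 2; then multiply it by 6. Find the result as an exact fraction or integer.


Start with 24.
Step 1: Multiply by 2: 24 * 2 = 48
Step 2: Multiply by 6: 48 * 6 = 288
Final result = 288

288


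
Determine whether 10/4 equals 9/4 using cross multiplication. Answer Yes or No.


Cross multiply to check 10/4 = 9/4
Left cross product: 10 * 4 = 40
Right cross product: 4 * 9 = 36
40 != 36
Not equal, so proportions differ => No

No


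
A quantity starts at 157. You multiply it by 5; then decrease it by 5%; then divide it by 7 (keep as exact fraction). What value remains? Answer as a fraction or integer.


Start with 157.
Step 1: Multiply by 5: 157 * 5 = 785
Step 2: Decrease by 5%: 785 * 95/100 = 2983/4
Step 3: Divide by 7: 2983/4 / 7 = 2983/28
Final result = 2983/28

2983/28


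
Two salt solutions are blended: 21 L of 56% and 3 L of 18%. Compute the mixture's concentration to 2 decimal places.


Solute in mixture 1 = 56% of 21 L = 21*56/100 = 294/25 L
Solute in mixture 2 = 18% of 3 L = 3*18/100 = 27/50 L
Total solute = 294/25 + 27/50 = 123/10 L
Total volume = 21 + 3 = 24 L
Final concentration = 123/10/24 * 100 = 51.25%

51.25


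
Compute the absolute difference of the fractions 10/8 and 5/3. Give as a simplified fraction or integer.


Simplify: 10/8 = 5/4 and 5/3 = 5/3
Find common denominator: LCD = 12
Convert: 15/12 and 20/12
Difference = |15 - 20|/12 = 5/12
Simplified = 5/12

5/12


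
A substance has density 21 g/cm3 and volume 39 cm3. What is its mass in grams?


Using mass = density * volume
Density = 21 g/cm3
Volume = 39 cm3
Mass = 21 * 39
= 819 g

819


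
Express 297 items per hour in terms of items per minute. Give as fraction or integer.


Converting from per hour to per minute
Rate = 297 items per hour
Divide by 60: 297/60
= 99/20 items per minute

99/20


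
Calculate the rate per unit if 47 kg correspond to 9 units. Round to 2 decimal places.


Total kg = 47
Number of units = 9
Unit rate = 47 / 9
= 5.22 kg per unit

5.22


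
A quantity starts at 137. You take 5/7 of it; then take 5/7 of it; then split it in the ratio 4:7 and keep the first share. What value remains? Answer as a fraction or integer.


Start with 137.
Step 1: Take 5/7: 137 * 5/7 = 685/7
Step 2: Take 5/7: 685/7 * 5/7 = 3425/49
Step 3: Split 4:7, first share = 3425/49 * 4/11 = 13700/539
Final result = 13700/539

13700/539


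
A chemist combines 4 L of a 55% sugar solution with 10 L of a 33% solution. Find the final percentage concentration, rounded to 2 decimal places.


Solute in mixture 1 = 55% of 4 L = 4*55/100 = 11/5 L
Solute in mixture 2 = 33% of 10 L = 10*33/100 = 33/10 L
Total solute = 11/5 + 33/10 = 11/2 L
Total volume = 4 + 10 = 14 L
Final concentration = 11/2/14 * 100 = 39.29%

39.29


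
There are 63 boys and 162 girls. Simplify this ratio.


Find GCD(63, 162)
GCD = 9
Divide both by 9: 63/9 = 7, 162/9 = 18
Simplified ratio = 7:18

7:18


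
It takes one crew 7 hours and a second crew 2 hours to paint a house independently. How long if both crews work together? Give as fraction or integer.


Rate of A = 1/7 job per hour
Rate of B = 1/2 job per hour
Combined rate = 1/7 + 1/2
Find common denominator: (2 + 7)/(7*2) = 9/14
Combined rate = 9/14 job per hour
Time together = 1 / (9/14) = 14/9 hours

14/9
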